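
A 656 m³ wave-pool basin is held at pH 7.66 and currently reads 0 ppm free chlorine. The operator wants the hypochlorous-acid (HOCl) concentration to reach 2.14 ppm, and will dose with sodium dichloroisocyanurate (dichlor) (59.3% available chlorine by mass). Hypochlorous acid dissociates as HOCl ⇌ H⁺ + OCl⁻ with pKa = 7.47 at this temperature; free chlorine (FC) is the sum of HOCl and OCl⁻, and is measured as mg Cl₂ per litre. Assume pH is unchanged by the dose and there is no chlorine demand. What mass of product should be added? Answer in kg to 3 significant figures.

Volume: 656 m³ = 656,000 L.
[OCl⁻]/[HOCl] = 10^(pH − pKa) = 10^(7.66 − 7.47) = 1.549; fraction as HOCl = 1/(1 + 1.549) = 0.3923.
Free chlorine required for 2.14 ppm HOCl: 2.14 / 0.3923 = 5.454 ppm.
FC to add: 5.454 − 0 = 5.454 mg/L as Cl₂.
Cl₂ equivalent: 5.454 mg/L × 656,000 L = 3578 g.
Product at 59.3% available Cl: 3578 / 0.593 = 6034 g.

6.03 kg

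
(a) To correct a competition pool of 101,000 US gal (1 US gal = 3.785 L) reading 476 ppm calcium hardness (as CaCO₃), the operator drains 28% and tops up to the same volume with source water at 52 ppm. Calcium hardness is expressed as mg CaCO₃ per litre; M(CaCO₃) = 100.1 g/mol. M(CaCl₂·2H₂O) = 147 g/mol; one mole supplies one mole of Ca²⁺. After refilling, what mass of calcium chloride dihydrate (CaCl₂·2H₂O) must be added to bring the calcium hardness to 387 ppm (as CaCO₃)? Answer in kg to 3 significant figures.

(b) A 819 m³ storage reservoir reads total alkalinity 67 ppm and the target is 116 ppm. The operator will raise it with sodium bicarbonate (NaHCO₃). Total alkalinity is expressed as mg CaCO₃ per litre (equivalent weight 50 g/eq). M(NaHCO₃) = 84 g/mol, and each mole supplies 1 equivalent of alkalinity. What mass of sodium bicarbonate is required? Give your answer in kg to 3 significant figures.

(a) 16.7 kg; (b) 67.4 kg

(a) Volume: 101,000 US gal × 3.785 L/gal = 382,285 L.
(a) After draining 28% and refilling: 476 × 0.72 + 52 × 0.28 = 357.28 ppm.
(a) Deficit to target: 387 − 357.28 = 29.72 mg/L.
(a) As CaCO₃: 29.72 mg/L × 382,285 L = 11,360 g; ÷ 100.1 = 113.5 mol Ca²⁺.
(a) Mass: 113.5 × 147 = 16,680 g.

(b) Volume: 819 m³ = 819,000 L.
(b) Alkalinity to add: (116 − 67) = 49 mg/L as CaCO₃ × 819,000 L = 40,130 g as CaCO₃.
(b) Equivalents: 40,130 g ÷ 50 g/eq = 802.6 eq.
(b) NaHCO₃ supplies 1 eq per mole → 802.6 mol.
(b) Mass: 802.6 mol × 84 g/mol = 67,420 g.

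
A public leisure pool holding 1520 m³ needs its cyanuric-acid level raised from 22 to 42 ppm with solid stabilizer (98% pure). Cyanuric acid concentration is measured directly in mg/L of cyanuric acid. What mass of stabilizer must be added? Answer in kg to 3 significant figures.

31.0 kg

Volume: 1520 m³ = 1,520,000 L.
CYA to add: (42 − 22) = 20 mg/L × 1,520,000 L = 30,400 g cyanuric acid.
At 98% purity: 30,400 / 0.98 = 31,020 g product.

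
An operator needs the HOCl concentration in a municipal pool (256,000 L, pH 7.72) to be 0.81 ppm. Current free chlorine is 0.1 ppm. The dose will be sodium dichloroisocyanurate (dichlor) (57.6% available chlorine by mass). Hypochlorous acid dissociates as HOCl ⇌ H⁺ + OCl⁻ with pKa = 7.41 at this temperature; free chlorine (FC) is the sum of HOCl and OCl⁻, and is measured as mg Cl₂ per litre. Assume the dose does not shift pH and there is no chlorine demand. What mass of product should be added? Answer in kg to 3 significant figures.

[OCl⁻]/[HOCl] = 10^(pH − pKa) = 10^(7.72 − 7.41) = 2.042; fraction as HOCl = 1/(1 + 2.042) = 0.3288.
Free chlorine required for 0.81 ppm HOCl: 0.81 / 0.3288 = 2.464 ppm.
FC to add: 2.464 − 0.1 = 2.364 mg/L as Cl₂.
Cl₂ equivalent: 2.364 mg/L × 256,000 L = 605.1 g.
Product at 57.6% available Cl: 605.1 / 0.576 = 1051 g.

1.05 kg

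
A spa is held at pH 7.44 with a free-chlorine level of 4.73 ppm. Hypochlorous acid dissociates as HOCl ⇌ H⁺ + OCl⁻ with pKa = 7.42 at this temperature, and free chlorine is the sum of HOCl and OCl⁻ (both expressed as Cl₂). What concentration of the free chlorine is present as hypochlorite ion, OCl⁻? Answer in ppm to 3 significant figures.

2.42 ppm

[OCl⁻]/[HOCl] = 10^(pH − pKa) = 10^(7.44 − 7.42) = 10^0.02 = 1.047.
Fraction as HOCl = 1 / (1 + 1.047) = 0.4885.
OCl⁻ = (1 − 0.4885) × 4.73 ppm = 2.419 ppm.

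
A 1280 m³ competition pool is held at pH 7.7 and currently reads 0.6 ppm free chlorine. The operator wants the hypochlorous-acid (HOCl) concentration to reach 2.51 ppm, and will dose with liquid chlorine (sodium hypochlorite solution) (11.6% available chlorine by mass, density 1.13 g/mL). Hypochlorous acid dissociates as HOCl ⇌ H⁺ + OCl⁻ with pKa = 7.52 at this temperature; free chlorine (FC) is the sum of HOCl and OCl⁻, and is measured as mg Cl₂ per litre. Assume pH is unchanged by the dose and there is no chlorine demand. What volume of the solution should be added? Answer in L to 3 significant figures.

55.7 L

Volume: 1280 m³ = 1,280,000 L.
[OCl⁻]/[HOCl] = 10^(pH − pKa) = 10^(7.7 − 7.52) = 1.514; fraction as HOCl = 1/(1 + 1.514) = 0.3978.
Free chlorine required for 2.51 ppm HOCl: 2.51 / 0.3978 = 6.309 ppm.
FC to add: 6.309 − 0.6 = 5.709 mg/L as Cl₂.
Cl₂ equivalent: 5.709 mg/L × 1,280,000 L = 7308 g.
Product at 11.6% available Cl: 7308 / 0.116 = 63,000 g.
Volume: 63,000 g ÷ 1.13 g/mL = 55,750 mL.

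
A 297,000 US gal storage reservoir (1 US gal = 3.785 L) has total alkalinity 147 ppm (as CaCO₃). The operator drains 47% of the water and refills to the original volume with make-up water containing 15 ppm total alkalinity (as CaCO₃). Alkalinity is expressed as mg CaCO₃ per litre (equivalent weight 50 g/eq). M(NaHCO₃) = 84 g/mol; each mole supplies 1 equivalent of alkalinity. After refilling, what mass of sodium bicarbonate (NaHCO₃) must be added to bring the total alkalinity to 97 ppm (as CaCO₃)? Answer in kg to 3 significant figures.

22.7 kg

Volume: 297,000 US gal × 3.785 L/gal = 1,124,145 L.
After draining 47% and refilling: 147 × 0.53 + 15 × 0.47 = 84.96 ppm.
Deficit to target: 97 − 84.96 = 12.04 mg/L.
As CaCO₃: 12.04 mg/L × 1,124,145 L = 13,530 g; ÷ 50 g/eq ÷ 1 = 270.7 mol NaHCO₃.
Mass: 270.7 × 84 = 22,740 g.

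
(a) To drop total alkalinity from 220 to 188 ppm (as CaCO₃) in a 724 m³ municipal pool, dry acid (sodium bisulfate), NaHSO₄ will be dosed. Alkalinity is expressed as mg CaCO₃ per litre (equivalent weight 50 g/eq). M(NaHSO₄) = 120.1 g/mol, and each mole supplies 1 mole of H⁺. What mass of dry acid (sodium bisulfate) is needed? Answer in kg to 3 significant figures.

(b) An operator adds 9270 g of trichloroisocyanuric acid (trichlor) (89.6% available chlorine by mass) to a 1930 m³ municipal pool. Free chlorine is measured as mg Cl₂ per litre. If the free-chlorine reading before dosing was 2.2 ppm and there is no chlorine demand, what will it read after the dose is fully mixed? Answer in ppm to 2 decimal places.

(a) 55.6 kg; (b) 6.50 ppm

(a) Volume: 724 m³ = 724,000 L.
(a) Alkalinity to neutralize: (220 − 188) = 32 mg/L as CaCO₃ × 724,000 L = 23,170 g as CaCO₃.
(a) Equivalents of H⁺ required: 23,170 ÷ 50 g/eq = 463.4 eq = 463.4 mol NaHSO₄.
(a) Mass of NaHSO₄: 463.4 × 120.1 = 55,650 g.

(b) Volume: 1930 m³ = 1,930,000 L.
(b) Available chlorine delivered: 9270 g × 0.896 = 8306 g as Cl₂.
(b) Concentration rise: 8306 g / 1,930,000 L = 4.304 mg/L = 4.30 ppm.
(b) Final FC: 2.2 + 4.30 = 6.50 ppm.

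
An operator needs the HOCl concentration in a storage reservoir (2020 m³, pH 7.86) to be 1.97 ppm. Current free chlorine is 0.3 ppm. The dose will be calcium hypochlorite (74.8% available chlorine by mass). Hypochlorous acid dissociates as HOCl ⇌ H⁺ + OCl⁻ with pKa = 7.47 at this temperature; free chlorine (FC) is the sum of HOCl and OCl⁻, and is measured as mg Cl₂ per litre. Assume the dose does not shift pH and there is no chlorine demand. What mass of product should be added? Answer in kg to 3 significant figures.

Volume: 2020 m³ = 2,020,000 L.
[OCl⁻]/[HOCl] = 10^(pH − pKa) = 10^(7.86 − 7.47) = 2.455; fraction as HOCl = 1/(1 + 2.455) = 0.2895.
Free chlorine required for 1.97 ppm HOCl: 1.97 / 0.2895 = 6.806 ppm.
FC to add: 6.806 − 0.3 = 6.506 mg/L as Cl₂.
Cl₂ equivalent: 6.506 mg/L × 2,020,000 L = 13,140 g.
Product at 74.8% available Cl: 13,140 / 0.748 = 17,570 g.

17.6 kg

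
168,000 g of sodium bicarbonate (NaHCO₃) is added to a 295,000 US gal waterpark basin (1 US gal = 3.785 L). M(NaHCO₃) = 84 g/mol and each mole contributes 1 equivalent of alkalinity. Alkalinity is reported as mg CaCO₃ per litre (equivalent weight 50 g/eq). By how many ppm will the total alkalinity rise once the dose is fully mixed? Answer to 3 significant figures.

89.6 ppm

Volume: 295,000 US gal × 3.785 L/gal = 1,116,575 L.
Moles of NaHCO₃: 168,000 g ÷ 84 g/mol = 2000 mol → 2000 eq of alkalinity.
As CaCO₃: 2000 eq × 50 g/eq = 100,000 g.
Rise: 100,000 g / 1,116,575 L × 1000 = 89.56 mg/L.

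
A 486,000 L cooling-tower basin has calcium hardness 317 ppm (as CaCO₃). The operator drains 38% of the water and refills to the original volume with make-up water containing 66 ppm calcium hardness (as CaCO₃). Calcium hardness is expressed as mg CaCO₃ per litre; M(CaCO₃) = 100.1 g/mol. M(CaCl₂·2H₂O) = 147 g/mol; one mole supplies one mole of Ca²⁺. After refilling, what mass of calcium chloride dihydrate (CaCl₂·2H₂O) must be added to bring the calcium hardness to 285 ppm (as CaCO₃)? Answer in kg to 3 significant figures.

After draining 38% and refilling: 317 × 0.62 + 66 × 0.38 = 221.62 ppm.
Deficit to target: 285 − 221.62 = 63.38 mg/L.
As CaCO₃: 63.38 mg/L × 486,000 L = 30,800 g; ÷ 100.1 = 307.7 mol Ca²⁺.
Mass: 307.7 × 147 = 45,230 g.

45.2 kg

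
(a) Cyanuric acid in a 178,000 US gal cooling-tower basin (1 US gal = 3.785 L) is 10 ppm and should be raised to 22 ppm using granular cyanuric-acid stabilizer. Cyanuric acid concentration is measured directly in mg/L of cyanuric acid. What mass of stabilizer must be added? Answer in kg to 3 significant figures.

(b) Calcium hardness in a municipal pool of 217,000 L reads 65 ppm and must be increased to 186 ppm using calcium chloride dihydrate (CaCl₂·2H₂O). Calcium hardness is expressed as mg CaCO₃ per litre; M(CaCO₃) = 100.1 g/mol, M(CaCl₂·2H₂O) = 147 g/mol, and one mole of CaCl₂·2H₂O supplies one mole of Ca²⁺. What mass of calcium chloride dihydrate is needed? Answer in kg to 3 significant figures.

(a) 8.08 kg; (b) 38.6 kg

(a) Volume: 178,000 US gal × 3.785 L/gal = 673,730 L.
(a) CYA to add: (22 − 10) = 12 mg/L × 673,730 L = 8085 g cyanuric acid.

(b) Hardness to add: (186 − 65) = 121 mg/L as CaCO₃ × 217,000 L = 26,260 g as CaCO₃.
(b) Moles of Ca²⁺ (1 mol Ca²⁺ ≡ 1 mol CaCO₃): 26,260 / 100.1 g/mol = 262.3 mol.
(b) Mass of CaCl₂·2H₂O: 262.3 × 147 = 38,560 g.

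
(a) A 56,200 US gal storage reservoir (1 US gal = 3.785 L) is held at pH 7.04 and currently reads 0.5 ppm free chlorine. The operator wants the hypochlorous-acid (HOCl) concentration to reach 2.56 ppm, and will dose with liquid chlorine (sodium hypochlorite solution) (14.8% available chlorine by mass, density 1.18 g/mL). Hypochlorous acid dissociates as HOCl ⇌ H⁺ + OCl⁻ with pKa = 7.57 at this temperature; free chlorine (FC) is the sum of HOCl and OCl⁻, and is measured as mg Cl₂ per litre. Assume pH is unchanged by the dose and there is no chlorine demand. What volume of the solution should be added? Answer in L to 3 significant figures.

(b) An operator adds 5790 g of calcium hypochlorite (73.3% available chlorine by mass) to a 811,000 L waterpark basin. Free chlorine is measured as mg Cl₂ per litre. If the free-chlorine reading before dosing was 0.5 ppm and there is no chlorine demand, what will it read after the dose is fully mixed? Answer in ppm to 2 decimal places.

(a) 3.43 L; (b) 5.73 ppm

(a) Volume: 56,200 US gal × 3.785 L/gal = 212,717 L.
(a) [OCl⁻]/[HOCl] = 10^(pH − pKa) = 10^(7.04 − 7.57) = 0.2951; fraction as HOCl = 1/(1 + 0.2951) = 0.7721.
(a) Free chlorine required for 2.56 ppm HOCl: 2.56 / 0.7721 = 3.316 ppm.
(a) FC to add: 3.316 − 0.5 = 2.816 mg/L as Cl₂.
(a) Cl₂ equivalent: 2.816 mg/L × 212,717 L = 598.9 g.
(a) Product at 14.8% available Cl: 598.9 / 0.148 = 4047 g.
(a) Volume: 4047 g ÷ 1.18 g/mL = 3429 mL.

(b) Available chlorine delivered: 5790 g × 0.733 = 4244 g as Cl₂.
(b) Concentration rise: 4244 g / 811,000 L = 5.233 mg/L = 5.23 ppm.
(b) Final FC: 0.5 + 5.23 = 5.73 ppm.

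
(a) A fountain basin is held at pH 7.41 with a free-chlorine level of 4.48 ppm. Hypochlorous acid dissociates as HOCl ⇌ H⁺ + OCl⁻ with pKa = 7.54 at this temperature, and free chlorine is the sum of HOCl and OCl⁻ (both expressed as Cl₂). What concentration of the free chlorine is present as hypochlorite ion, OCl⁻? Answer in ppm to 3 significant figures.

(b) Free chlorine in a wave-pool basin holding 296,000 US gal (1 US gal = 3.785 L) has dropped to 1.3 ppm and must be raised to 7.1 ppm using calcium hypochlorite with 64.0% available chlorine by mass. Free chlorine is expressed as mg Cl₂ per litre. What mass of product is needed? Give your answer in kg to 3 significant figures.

(a) [OCl⁻]/[HOCl] = 10^(pH − pKa) = 10^(7.41 − 7.54) = 10^-0.13 = 0.7413.
(a) Fraction as HOCl = 1 / (1 + 0.7413) = 0.5743.
(a) OCl⁻ = (1 − 0.5743) × 4.48 ppm = 1.907 ppm.

(b) Volume: 296,000 US gal × 3.785 L/gal = 1,120,360 L.
(b) Chlorine deficit: 7.1 − 1.3 = 5.8 ppm = 5.8 mg/L as Cl₂.
(b) Cl₂ equivalent needed: 5.8 mg/L × 1,120,360 L = 6,498,000 mg = 6498 g.
(b) Product at 64.0% available chlorine: 6498 / 0.64 = 10,150 g.

(a) 1.91 ppm; (b) 10.2 kg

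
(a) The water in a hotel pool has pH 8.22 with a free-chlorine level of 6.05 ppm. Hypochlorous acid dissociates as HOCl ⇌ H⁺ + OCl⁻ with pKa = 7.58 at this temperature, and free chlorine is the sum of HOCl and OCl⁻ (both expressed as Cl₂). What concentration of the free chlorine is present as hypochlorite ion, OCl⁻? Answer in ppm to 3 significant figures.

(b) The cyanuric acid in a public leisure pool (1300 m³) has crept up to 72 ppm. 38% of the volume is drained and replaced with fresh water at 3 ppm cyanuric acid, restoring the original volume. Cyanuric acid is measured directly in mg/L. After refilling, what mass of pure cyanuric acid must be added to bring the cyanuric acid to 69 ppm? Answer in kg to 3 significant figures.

(a) [OCl⁻]/[HOCl] = 10^(pH − pKa) = 10^(8.22 − 7.58) = 10^0.64 = 4.365.
(a) Fraction as HOCl = 1 / (1 + 4.365) = 0.1864.
(a) OCl⁻ = (1 − 0.1864) × 6.05 ppm = 4.922 ppm.

(b) Volume: 1300 m³ = 1,300,000 L.
(b) After draining 38% and refilling: 72 × 0.62 + 3 × 0.38 = 45.78 ppm.
(b) Deficit to target: 69 − 45.78 = 23.22 mg/L.
(b) Mass: 23.22 mg/L × 1,300,000 L = 30,190 g cyanuric acid.

(a) 4.92 ppm; (b) 30.2 kg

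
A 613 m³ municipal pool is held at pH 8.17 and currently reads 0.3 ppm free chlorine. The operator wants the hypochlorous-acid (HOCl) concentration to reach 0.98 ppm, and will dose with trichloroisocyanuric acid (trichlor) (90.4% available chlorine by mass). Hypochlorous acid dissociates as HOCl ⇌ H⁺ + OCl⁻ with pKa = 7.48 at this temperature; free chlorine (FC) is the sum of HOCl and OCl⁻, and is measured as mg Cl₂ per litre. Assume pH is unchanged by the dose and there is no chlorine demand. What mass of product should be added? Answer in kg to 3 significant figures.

Volume: 613 m³ = 613,000 L.
[OCl⁻]/[HOCl] = 10^(pH − pKa) = 10^(8.17 − 7.48) = 4.898; fraction as HOCl = 1/(1 + 4.898) = 0.1696.
Free chlorine required for 0.98 ppm HOCl: 0.98 / 0.1696 = 5.78 ppm.
FC to add: 5.78 − 0.3 = 5.48 mg/L as Cl₂.
Cl₂ equivalent: 5.48 mg/L × 613,000 L = 3359 g.
Product at 90.4% available Cl: 3359 / 0.904 = 3716 g.

3.72 kg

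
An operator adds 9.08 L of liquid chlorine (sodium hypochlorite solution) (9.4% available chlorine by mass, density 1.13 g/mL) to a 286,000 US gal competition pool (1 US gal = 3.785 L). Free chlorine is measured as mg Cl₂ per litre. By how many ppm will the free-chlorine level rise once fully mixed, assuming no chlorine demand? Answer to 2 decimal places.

0.89 ppm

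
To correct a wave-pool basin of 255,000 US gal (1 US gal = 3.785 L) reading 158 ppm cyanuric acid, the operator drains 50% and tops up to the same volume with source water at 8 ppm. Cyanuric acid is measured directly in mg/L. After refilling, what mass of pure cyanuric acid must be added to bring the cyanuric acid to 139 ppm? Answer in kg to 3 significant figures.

Volume: 255,000 US gal × 3.785 L/gal = 965,175 L.
After draining 50% and refilling: 158 × 0.50 + 8 × 0.50 = 83 ppm.
Deficit to target: 139 − 83 = 56 mg/L.
Mass: 56 mg/L × 965,175 L = 54,050 g cyanuric acid.

54.0 kg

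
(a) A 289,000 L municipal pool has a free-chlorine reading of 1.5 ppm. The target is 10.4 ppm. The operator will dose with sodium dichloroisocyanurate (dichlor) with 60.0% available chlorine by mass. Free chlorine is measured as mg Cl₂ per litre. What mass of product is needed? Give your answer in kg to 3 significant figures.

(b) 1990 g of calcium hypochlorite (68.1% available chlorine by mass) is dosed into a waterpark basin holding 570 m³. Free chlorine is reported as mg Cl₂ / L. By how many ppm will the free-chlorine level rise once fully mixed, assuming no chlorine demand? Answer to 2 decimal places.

(a) 4.29 kg; (b) 2.38 ppm

(a) Chlorine deficit: 10.4 − 1.5 = 8.9 ppm = 8.9 mg/L as Cl₂.
(a) Cl₂ equivalent needed: 8.9 mg/L × 289,000 L = 2,572,000 mg = 2572 g.
(a) Product at 60.0% available chlorine: 2572 / 0.6 = 4287 g.

(b) Volume: 570 m³ = 570,000 L.
(b) Available chlorine delivered: 1990 g × 0.681 = 1355 g as Cl₂.
(b) Concentration rise: 1355 g / 570,000 L = 2.378 mg/L = 2.38 ppm.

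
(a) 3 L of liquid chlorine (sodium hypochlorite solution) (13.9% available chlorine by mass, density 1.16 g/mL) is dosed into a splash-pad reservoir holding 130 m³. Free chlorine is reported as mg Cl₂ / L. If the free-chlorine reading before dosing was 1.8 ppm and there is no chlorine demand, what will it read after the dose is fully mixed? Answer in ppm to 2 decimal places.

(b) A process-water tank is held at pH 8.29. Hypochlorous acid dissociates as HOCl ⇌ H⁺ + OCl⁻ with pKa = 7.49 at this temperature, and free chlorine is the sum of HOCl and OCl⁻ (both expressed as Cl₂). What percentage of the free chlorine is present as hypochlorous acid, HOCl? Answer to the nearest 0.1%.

(a) Volume: 130 m³ = 130,000 L.
(a) Mass of solution: 3 L × 1000 mL/L × 1.16 g/mL = 3480 g.
(a) Available chlorine delivered: 3480 g × 0.139 = 483.7 g as Cl₂.
(a) Concentration rise: 483.7 g / 130,000 L = 3.721 mg/L = 3.72 ppm.
(a) Final FC: 1.8 + 3.72 = 5.52 ppm.

(b) [OCl⁻]/[HOCl] = 10^(pH − pKa) = 10^(8.29 − 7.49) = 10^0.80 = 6.31.
(b) Fraction as HOCl = 1 / (1 + 6.31) = 0.1368.

(a) 5.52 ppm; (b) 13.7%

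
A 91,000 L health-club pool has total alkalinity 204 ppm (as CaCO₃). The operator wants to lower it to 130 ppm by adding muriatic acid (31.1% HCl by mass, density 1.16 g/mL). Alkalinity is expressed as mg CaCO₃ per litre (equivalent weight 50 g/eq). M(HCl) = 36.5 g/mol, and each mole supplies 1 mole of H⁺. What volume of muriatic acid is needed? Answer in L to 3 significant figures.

13.6 L

Alkalinity to neutralize: (204 − 130) = 74 mg/L as CaCO₃ × 91,000 L = 6734 g as CaCO₃.
Equivalents of H⁺ required: 6734 ÷ 50 g/eq = 134.7 eq = 134.7 mol HCl.
Mass of HCl: 134.7 × 36.5 = 4916 g.
Mass of 31.1% solution: 4916 / 0.311 = 15,810 g.
Volume: 15,810 g ÷ 1.16 g/mL = 13,630 mL.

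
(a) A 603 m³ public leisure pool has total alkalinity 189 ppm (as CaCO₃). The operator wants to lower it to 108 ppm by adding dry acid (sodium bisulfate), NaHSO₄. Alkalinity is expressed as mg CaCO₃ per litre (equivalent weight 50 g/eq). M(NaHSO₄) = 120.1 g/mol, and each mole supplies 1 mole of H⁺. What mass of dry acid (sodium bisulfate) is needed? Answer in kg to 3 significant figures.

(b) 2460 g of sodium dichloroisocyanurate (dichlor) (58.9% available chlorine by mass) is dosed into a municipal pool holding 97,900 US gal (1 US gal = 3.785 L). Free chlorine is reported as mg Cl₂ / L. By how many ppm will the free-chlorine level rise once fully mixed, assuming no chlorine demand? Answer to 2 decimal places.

(a) Volume: 603 m³ = 603,000 L.
(a) Alkalinity to neutralize: (189 − 108) = 81 mg/L as CaCO₃ × 603,000 L = 48,840 g as CaCO₃.
(a) Equivalents of H⁺ required: 48,840 ÷ 50 g/eq = 976.9 eq = 976.9 mol NaHSO₄.
(a) Mass of NaHSO₄: 976.9 × 120.1 = 117,300 g.

(b) Volume: 97,900 US gal × 3.785 L/gal = 370,552 L.
(b) Available chlorine delivered: 2460 g × 0.589 = 1449 g as Cl₂.
(b) Concentration rise: 1449 g / 370,552 L = 3.91 mg/L = 3.91 ppm.

(a) 117 kg; (b) 3.91 ppm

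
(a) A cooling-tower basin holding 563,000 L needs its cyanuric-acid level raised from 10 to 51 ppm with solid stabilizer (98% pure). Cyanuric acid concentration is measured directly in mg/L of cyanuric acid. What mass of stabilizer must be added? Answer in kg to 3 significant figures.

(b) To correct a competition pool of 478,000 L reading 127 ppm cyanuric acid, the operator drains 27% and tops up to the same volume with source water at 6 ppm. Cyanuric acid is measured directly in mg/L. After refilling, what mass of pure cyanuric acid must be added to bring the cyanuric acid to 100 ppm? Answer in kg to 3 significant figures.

(a) CYA to add: (51 − 10) = 41 mg/L × 563,000 L = 23,080 g cyanuric acid.
(a) At 98% purity: 23,080 / 0.98 = 23,550 g product.

(b) After draining 27% and refilling: 127 × 0.73 + 6 × 0.27 = 94.33 ppm.
(b) Deficit to target: 100 − 94.33 = 5.67 mg/L.
(b) Mass: 5.67 mg/L × 478,000 L = 2710 g cyanuric acid.

(a) 23.6 kg; (b) 2.71 kg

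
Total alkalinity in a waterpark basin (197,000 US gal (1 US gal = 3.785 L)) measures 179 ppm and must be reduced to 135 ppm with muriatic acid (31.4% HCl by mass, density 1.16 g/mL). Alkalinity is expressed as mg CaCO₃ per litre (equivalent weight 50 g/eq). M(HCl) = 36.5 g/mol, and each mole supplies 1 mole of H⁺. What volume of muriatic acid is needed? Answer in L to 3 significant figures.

65.8 L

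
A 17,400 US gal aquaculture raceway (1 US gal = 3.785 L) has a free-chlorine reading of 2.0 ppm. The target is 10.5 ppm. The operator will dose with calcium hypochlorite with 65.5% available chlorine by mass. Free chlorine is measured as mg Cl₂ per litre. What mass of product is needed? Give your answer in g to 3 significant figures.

Volume: 17,400 US gal × 3.785 L/gal = 65,859 L.
Chlorine deficit: 10.5 − 2.0 = 8.5 ppm = 8.5 mg/L as Cl₂.
Cl₂ equivalent needed: 8.5 mg/L × 65,859 L = 559,800 mg = 559.8 g.
Product at 65.5% available chlorine: 559.8 / 0.655 = 854.7 g.

855 g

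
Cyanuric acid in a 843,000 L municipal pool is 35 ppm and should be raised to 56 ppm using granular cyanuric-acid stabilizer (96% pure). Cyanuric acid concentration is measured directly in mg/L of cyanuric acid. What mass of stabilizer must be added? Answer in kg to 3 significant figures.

18.4 kg

CYA to add: (56 − 35) = 21 mg/L × 843,000 L = 17,700 g cyanuric acid.
At 96% purity: 17,700 / 0.96 = 18,440 g product.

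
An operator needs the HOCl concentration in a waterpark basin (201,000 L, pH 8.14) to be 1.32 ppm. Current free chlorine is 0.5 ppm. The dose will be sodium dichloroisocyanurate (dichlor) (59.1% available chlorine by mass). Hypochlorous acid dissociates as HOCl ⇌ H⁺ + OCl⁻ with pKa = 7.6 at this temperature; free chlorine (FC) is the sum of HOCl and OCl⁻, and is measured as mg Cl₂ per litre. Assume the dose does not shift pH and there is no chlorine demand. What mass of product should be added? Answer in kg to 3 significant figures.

1.84 kg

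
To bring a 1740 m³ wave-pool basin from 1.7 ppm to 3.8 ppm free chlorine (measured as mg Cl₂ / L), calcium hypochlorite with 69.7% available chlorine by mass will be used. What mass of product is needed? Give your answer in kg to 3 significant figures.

Volume: 1740 m³ = 1,740,000 L.
Chlorine deficit: 3.8 − 1.7 = 2.1 ppm = 2.1 mg/L as Cl₂.
Cl₂ equivalent needed: 2.1 mg/L × 1,740,000 L = 3,654,000 mg = 3654 g.
Product at 69.7% available chlorine: 3654 / 0.697 = 5242 g.

5.24 kg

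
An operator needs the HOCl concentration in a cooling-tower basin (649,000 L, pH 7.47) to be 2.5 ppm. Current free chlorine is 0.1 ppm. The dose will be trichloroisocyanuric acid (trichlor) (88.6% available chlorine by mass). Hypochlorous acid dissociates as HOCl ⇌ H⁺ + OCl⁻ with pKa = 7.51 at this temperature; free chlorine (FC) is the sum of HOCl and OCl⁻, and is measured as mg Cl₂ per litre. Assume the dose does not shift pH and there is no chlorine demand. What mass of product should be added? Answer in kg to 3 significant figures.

3.43 kg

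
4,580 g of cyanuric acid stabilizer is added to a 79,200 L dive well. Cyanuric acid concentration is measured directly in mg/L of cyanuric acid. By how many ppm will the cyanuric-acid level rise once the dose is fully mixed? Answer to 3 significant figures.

57.8 ppm

Rise: 4,580 g / 79,200 L × 1000 = 57.83 mg/L.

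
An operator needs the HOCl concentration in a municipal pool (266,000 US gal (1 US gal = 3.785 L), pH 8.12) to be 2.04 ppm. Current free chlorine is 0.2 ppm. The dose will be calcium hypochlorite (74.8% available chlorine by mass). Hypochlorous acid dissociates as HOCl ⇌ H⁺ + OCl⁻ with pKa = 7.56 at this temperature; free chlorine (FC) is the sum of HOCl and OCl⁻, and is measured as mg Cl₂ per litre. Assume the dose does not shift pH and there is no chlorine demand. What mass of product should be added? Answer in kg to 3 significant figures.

12.4 kg

Volume: 266,000 US gal × 3.785 L/gal = 1,006,810 L.
[OCl⁻]/[HOCl] = 10^(pH − pKa) = 10^(8.12 − 7.56) = 3.631; fraction as HOCl = 1/(1 + 3.631) = 0.2159.
Free chlorine required for 2.04 ppm HOCl: 2.04 / 0.2159 = 9.447 ppm.
FC to add: 9.447 − 0.2 = 9.247 mg/L as Cl₂.
Cl₂ equivalent: 9.247 mg/L × 1,006,810 L = 9310 g.
Product at 74.8% available Cl: 9310 / 0.748 = 12,450 g.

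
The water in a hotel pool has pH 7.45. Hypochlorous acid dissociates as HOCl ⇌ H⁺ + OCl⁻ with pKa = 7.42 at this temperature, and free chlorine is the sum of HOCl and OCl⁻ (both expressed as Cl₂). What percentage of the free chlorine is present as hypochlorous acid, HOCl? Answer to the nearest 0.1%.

[OCl⁻]/[HOCl] = 10^(pH − pKa) = 10^(7.45 − 7.42) = 10^0.03 = 1.072.
Fraction as HOCl = 1 / (1 + 1.072) = 0.4827.

48.3%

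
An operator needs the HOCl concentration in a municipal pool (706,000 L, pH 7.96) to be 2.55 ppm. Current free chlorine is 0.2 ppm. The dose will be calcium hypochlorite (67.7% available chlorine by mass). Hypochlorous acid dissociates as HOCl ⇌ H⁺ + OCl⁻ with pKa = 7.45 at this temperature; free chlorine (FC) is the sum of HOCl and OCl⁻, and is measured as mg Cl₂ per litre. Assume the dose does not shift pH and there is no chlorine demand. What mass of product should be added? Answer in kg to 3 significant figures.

11.1 kg

[OCl⁻]/[HOCl] = 10^(pH − pKa) = 10^(7.96 − 7.45) = 3.236; fraction as HOCl = 1/(1 + 3.236) = 0.2361.
Free chlorine required for 2.55 ppm HOCl: 2.55 / 0.2361 = 10.8 ppm.
FC to add: 10.8 − 0.2 = 10.6 mg/L as Cl₂.
Cl₂ equivalent: 10.6 mg/L × 706,000 L = 7485 g.
Product at 67.7% available Cl: 7485 / 0.677 = 11,060 g.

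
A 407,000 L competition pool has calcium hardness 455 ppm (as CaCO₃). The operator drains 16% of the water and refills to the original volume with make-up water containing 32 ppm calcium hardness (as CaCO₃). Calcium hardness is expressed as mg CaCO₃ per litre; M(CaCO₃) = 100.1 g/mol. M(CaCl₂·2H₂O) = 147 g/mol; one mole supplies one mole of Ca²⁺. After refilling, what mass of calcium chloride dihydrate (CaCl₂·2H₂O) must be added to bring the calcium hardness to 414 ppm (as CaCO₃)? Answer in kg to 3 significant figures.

15.9 kg

After draining 16% and refilling: 455 × 0.84 + 32 × 0.16 = 387.32 ppm.
Deficit to target: 414 − 387.32 = 26.68 mg/L.
As CaCO₃: 26.68 mg/L × 407,000 L = 10,860 g; ÷ 100.1 = 108.5 mol Ca²⁺.
Mass: 108.5 × 147 = 15,950 g.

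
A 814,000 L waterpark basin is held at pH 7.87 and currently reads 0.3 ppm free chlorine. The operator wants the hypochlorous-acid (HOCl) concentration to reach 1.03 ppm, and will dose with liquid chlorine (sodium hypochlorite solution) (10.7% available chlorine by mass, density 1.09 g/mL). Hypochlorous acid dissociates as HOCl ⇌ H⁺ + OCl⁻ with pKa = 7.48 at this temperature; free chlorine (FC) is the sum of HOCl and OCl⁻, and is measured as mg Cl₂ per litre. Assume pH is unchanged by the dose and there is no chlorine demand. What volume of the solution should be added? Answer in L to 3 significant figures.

[OCl⁻]/[HOCl] = 10^(pH − pKa) = 10^(7.87 − 7.48) = 2.455; fraction as HOCl = 1/(1 + 2.455) = 0.2895.
Free chlorine required for 1.03 ppm HOCl: 1.03 / 0.2895 = 3.558 ppm.
FC to add: 3.558 − 0.3 = 3.258 mg/L as Cl₂.
Cl₂ equivalent: 3.258 mg/L × 814,000 L = 2652 g.
Product at 10.7% available Cl: 2652 / 0.107 = 24,790 g.
Volume: 24,790 g ÷ 1.09 g/mL = 22,740 mL.

22.7 L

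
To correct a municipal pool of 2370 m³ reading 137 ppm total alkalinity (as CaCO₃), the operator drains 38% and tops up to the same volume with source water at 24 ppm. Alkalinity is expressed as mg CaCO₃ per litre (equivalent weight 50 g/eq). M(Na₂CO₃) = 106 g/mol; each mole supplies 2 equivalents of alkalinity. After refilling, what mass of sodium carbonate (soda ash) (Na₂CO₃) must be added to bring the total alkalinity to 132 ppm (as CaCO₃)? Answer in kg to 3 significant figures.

Volume: 2370 m³ = 2,370,000 L.
After draining 38% and refilling: 137 × 0.62 + 24 × 0.38 = 94.06 ppm.
Deficit to target: 132 − 94.06 = 37.94 mg/L.
As CaCO₃: 37.94 mg/L × 2,370,000 L = 89,920 g; ÷ 50 g/eq ÷ 2 = 899.2 mol Na₂CO₃.
Mass: 899.2 × 106 = 95,310 g.

95.3 kg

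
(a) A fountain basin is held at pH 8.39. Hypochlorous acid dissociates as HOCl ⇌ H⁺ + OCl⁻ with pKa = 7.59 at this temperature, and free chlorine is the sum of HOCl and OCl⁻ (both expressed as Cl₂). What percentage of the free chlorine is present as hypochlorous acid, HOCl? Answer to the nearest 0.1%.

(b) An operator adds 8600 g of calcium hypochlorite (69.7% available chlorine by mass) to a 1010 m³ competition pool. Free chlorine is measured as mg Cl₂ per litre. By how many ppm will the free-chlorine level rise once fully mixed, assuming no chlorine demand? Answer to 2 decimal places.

(a) 13.7%; (b) 5.93 ppm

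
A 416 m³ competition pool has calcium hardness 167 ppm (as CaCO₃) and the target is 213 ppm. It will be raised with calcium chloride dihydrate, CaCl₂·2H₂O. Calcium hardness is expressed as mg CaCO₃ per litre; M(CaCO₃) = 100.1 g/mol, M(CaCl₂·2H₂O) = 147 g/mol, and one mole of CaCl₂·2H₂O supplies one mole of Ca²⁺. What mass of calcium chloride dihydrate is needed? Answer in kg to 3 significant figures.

Volume: 416 m³ = 416,000 L.
Hardness to add: (213 − 167) = 46 mg/L as CaCO₃ × 416,000 L = 19,140 g as CaCO₃.
Moles of Ca²⁺ (1 mol Ca²⁺ ≡ 1 mol CaCO₃): 19,140 / 100.1 g/mol = 191.2 mol.
Mass of CaCl₂·2H₂O: 191.2 × 147 = 28,100 g.

28.1 kg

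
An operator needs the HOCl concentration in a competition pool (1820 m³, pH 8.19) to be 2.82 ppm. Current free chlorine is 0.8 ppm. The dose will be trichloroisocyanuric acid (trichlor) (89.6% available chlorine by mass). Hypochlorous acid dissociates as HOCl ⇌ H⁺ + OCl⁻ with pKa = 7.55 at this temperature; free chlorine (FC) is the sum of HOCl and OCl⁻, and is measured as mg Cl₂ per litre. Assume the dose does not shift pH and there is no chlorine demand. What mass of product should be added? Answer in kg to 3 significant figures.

29.1 kg

Volume: 1820 m³ = 1,820,000 L.
[OCl⁻]/[HOCl] = 10^(pH − pKa) = 10^(8.19 − 7.55) = 4.365; fraction as HOCl = 1/(1 + 4.365) = 0.1864.
Free chlorine required for 2.82 ppm HOCl: 2.82 / 0.1864 = 15.13 ppm.
FC to add: 15.13 − 0.8 = 14.33 mg/L as Cl₂.
Cl₂ equivalent: 14.33 mg/L × 1,820,000 L = 26,080 g.
Product at 89.6% available Cl: 26,080 / 0.896 = 29,110 g.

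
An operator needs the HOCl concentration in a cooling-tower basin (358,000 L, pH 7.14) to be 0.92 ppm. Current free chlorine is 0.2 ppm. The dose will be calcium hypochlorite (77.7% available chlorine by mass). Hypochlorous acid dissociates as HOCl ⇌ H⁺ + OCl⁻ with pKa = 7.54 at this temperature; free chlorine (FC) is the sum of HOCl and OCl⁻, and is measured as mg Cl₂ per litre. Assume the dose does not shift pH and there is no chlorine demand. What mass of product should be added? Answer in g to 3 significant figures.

[OCl⁻]/[HOCl] = 10^(pH − pKa) = 10^(7.14 − 7.54) = 0.3981; fraction as HOCl = 1/(1 + 0.3981) = 0.7153.
Free chlorine required for 0.92 ppm HOCl: 0.92 / 0.7153 = 1.286 ppm.
FC to add: 1.286 − 0.2 = 1.086 mg/L as Cl₂.
Cl₂ equivalent: 1.086 mg/L × 358,000 L = 388.9 g.
Product at 77.7% available Cl: 388.9 / 0.777 = 500.5 g.

500 g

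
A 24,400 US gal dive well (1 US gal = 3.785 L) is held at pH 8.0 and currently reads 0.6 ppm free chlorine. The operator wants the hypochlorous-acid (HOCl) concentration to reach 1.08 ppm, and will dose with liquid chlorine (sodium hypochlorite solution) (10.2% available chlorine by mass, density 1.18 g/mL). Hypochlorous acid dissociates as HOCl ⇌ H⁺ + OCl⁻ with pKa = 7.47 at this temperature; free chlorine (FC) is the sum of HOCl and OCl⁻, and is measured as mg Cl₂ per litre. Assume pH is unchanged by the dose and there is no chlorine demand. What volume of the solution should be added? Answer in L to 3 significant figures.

3.18 L

Volume: 24,400 US gal × 3.785 L/gal = 92,354 L.
[OCl⁻]/[HOCl] = 10^(pH − pKa) = 10^(8.0 − 7.47) = 3.388; fraction as HOCl = 1/(1 + 3.388) = 0.2279.
Free chlorine required for 1.08 ppm HOCl: 1.08 / 0.2279 = 4.74 ppm.
FC to add: 4.74 − 0.6 = 4.14 mg/L as Cl₂.
Cl₂ equivalent: 4.14 mg/L × 92,354 L = 382.3 g.
Product at 10.2% available Cl: 382.3 / 0.102 = 3748 g.
Volume: 3748 g ÷ 1.18 g/mL = 3176 mL.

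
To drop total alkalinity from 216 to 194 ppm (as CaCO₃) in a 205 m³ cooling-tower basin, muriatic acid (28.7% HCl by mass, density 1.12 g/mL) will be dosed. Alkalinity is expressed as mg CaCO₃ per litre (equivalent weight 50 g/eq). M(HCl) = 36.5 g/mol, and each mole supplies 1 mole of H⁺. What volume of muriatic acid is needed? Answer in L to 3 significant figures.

Volume: 205 m³ = 205,000 L.
Alkalinity to neutralize: (216 − 194) = 22 mg/L as CaCO₃ × 205,000 L = 4510 g as CaCO₃.
Equivalents of H⁺ required: 4510 ÷ 50 g/eq = 90.2 eq = 90.2 mol HCl.
Mass of HCl: 90.2 × 36.5 = 3292 g.
Mass of 28.7% solution: 3292 / 0.287 = 11,470 g.
Volume: 11,470 g ÷ 1.12 g/mL = 10,240 mL.

10.2 L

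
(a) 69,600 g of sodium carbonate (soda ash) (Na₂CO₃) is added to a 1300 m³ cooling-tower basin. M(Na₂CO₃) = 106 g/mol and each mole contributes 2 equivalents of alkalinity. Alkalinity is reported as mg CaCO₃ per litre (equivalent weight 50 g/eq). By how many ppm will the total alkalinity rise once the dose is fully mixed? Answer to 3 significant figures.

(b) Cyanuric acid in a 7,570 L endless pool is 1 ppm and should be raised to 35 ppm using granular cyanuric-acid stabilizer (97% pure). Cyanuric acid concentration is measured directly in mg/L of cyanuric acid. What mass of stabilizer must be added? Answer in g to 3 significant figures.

(a) 50.5 ppm; (b) 265 g

(a) Volume: 1300 m³ = 1,300,000 L.
(a) Moles of Na₂CO₃: 69,600 g ÷ 106 g/mol = 656.6 mol → 1313 eq of alkalinity.
(a) As CaCO₃: 1313 eq × 50 g/eq = 65,660 g.
(a) Rise: 65,660 g / 1,300,000 L × 1000 = 50.51 mg/L.

(b) CYA to add: (35 − 1) = 34 mg/L × 7,570 L = 257.4 g cyanuric acid.
(b) At 97% purity: 257.4 / 0.97 = 265.3 g product.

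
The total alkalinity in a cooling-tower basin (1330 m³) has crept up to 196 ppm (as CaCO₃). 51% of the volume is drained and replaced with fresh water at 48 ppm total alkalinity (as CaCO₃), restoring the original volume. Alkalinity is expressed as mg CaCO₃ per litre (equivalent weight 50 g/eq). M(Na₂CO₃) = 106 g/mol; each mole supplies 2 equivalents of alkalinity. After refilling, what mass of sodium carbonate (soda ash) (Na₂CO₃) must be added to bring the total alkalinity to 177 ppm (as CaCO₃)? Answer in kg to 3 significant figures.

Volume: 1330 m³ = 1,330,000 L.
After draining 51% and refilling: 196 × 0.49 + 48 × 0.51 = 120.52 ppm.
Deficit to target: 177 − 120.52 = 56.48 mg/L.
As CaCO₃: 56.48 mg/L × 1,330,000 L = 75,120 g; ÷ 50 g/eq ÷ 2 = 751.2 mol Na₂CO₃.
Mass: 751.2 × 106 = 79,630 g.

79.6 kg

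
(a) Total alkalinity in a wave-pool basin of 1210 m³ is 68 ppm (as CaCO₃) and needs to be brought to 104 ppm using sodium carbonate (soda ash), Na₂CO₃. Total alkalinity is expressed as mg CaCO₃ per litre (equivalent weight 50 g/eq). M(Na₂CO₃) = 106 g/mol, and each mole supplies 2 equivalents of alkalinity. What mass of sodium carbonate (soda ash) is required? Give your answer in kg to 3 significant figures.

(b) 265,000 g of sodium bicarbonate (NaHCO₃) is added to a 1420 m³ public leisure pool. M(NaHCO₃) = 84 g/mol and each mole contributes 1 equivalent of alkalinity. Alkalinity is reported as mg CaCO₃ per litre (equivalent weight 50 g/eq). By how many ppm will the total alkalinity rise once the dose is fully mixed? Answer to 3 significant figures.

(a) 46.2 kg; (b) 111 ppm

(a) Volume: 1210 m³ = 1,210,000 L.
(a) Alkalinity to add: (104 − 68) = 36 mg/L as CaCO₃ × 1,210,000 L = 43,560 g as CaCO₃.
(a) Equivalents: 43,560 g ÷ 50 g/eq = 871.2 eq.
(a) Each mole of Na₂CO₃ supplies 2 eq, so 871.2 / 2 = 435.6 mol.
(a) Mass: 435.6 mol × 106 g/mol = 46,170 g.

(b) Volume: 1420 m³ = 1,420,000 L.
(b) Moles of NaHCO₃: 265,000 g ÷ 84 g/mol = 3155 mol → 3155 eq of alkalinity.
(b) As CaCO₃: 3155 eq × 50 g/eq = 157,700 g.
(b) Rise: 157,700 g / 1,420,000 L × 1000 = 111.1 mg/L.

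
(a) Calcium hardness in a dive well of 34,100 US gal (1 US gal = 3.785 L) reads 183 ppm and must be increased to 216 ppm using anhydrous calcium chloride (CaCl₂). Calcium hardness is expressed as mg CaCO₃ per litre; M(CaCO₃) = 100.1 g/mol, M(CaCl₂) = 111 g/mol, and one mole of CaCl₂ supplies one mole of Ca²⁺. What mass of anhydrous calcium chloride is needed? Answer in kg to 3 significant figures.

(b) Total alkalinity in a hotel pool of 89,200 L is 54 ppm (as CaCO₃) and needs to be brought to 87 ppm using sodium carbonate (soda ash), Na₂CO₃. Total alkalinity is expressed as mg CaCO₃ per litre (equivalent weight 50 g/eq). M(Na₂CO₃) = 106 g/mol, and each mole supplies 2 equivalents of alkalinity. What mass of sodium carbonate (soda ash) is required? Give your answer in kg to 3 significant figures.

(a) 4.72 kg; (b) 3.12 kg

(a) Volume: 34,100 US gal × 3.785 L/gal = 129,068 L.
(a) Hardness to add: (216 − 183) = 33 mg/L as CaCO₃ × 129,068 L = 4259 g as CaCO₃.
(a) Moles of Ca²⁺ (1 mol Ca²⁺ ≡ 1 mol CaCO₃): 4259 / 100.1 g/mol = 42.55 mol.
(a) Mass of CaCl₂: 42.55 × 111 = 4723 g.

(b) Alkalinity to add: (87 − 54) = 33 mg/L as CaCO₃ × 89,200 L = 2944 g as CaCO₃.
(b) Equivalents: 2944 g ÷ 50 g/eq = 58.87 eq.
(b) Each mole of Na₂CO₃ supplies 2 eq, so 58.87 / 2 = 29.44 mol.
(b) Mass: 29.44 mol × 106 g/mol = 3120 g.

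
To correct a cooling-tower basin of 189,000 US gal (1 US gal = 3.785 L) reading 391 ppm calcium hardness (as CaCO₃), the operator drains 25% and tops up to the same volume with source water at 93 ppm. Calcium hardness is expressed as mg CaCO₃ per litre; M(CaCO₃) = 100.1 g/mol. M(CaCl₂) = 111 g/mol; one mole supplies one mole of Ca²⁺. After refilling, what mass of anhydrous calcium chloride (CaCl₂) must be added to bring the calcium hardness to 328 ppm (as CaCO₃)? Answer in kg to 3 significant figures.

Volume: 189,000 US gal × 3.785 L/gal = 715,365 L.
After draining 25% and refilling: 391 × 0.75 + 93 × 0.25 = 316.5 ppm.
Deficit to target: 328 − 316.5 = 11.5 mg/L.
As CaCO₃: 11.5 mg/L × 715,365 L = 8227 g; ÷ 100.1 = 82.18 mol Ca²⁺.
Mass: 82.18 × 111 = 9123 g.

9.12 kg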